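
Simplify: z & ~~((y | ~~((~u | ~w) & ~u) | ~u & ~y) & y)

z & y

z & ~~((y | ~~((~u | ~w) & ~u) | ~u & ~y) & y)
= z & ~~((y | ~~~u | ~u & ~y) & y)   [absorption]
= z & ~~((y | ~u | ~u & ~y) & y)   [double negation]
= z & ~~((y | ~u) & y)   [absorption]
= z & (y | ~u) & y   [double negation]
= z & y   [absorption]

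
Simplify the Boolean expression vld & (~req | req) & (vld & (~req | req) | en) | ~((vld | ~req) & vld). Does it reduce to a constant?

vld & (~req | req) & (vld & (~req | req) | en) | ~((vld | ~req) & vld)
= vld & (~req | req) | ~((vld | ~req) & vld)   — absorption
= vld & (~req | req) | ~vld   — absorption
= vld | ~vld   — complement / identity
= 1   — complement

1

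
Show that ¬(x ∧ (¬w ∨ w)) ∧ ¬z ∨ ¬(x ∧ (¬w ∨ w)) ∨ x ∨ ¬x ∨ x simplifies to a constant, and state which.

¬(x ∧ (¬w ∨ w)) ∧ ¬z ∨ ¬(x ∧ (¬w ∨ w)) ∨ x ∨ ¬x ∨ x
= ¬(x ∧ (¬w ∨ w)) ∨ x ∨ ¬x ∨ x
= ¬x ∨ x ∨ ¬x ∨ x
= ¬x ∨ x
= True

True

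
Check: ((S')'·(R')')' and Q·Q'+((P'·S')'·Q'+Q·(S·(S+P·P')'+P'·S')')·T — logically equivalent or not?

No

E1: ((S')'·(R')')'
    = S'+R'   (De Morgan)
E2: Q·Q'+((P'·S')'·Q'+Q·(S·(S+P·P')'+P'·S')')·T
    = ((P'·S')'·Q'+Q·(S·(S+P·P')'+P'·S')')·T   (complement / identity)
    = ((P'·S')'·Q'+Q·(S·S'+P'·S')')·T   (complement / identity)
    = ((P'·S')'·Q'+Q·(P'·S')')·T   (complement / identity)
    = (P'·S')'·T   (distribution)
    = (P+S)·T   (De Morgan)
These differ: at P=0, Q=0, R=0, S=0, T=0, E1 = 1 but E2 = 0.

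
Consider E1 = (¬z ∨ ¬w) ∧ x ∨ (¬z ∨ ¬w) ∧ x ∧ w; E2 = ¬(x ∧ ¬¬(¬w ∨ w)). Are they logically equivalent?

No

E1: (¬z ∨ ¬w) ∧ x ∨ (¬z ∨ ¬w) ∧ x ∧ w
    = (¬z ∨ ¬w) ∧ x   (absorption)
E2: ¬(x ∧ ¬¬(¬w ∨ w))
    = ¬(x ∧ (¬w ∨ w))   (double negation)
    = ¬x   (complement / identity)
These differ: at w=0, x=0, z=0, E1 = 0 but E2 = 1.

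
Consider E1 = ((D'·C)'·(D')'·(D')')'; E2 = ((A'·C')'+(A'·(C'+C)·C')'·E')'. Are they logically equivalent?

E1: ((D'·C)'·(D')'·(D')')'
    = ((D'·C)'·(D')')'   (idempotence)
    = D'·C+D'   (De Morgan)
    = D'   (absorption)
E2: ((A'·C')'+(A'·(C'+C)·C')'·E')'
    = ((A'·C')'+(A'·C')'·E')'   (complement / identity)
    = ((A'·C')')'   (absorption)
    = A'·C'   (double negation)
These differ: at A=0, C=1, D=0, E=1, E1 = 1 but E2 = 0.

No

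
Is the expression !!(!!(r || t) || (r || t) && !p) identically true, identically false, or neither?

!!(!!(r || t) || (r || t) && !p)
= !!(r || t || (r || t) && !p)   (double negation)
= !!(r || t)   (absorption)
= r || t   (double negation)
This depends on r, t, so it is not a constant.

neither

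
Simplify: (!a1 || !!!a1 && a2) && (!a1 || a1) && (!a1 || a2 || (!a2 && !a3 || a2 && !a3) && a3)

(!a1 || !!!a1 && a2) && (!a1 || a1) && (!a1 || a2 || (!a2 && !a3 || a2 && !a3) && a3)
= (!a1 || !!!a1 && a2) && (!a1 || a2 || (!a2 && !a3 || a2 && !a3) && a3)
= (!a1 || !a1 && a2) && (!a1 || a2 || (!a2 && !a3 || a2 && !a3) && a3)
= (!a1 || !a1 && a2) && (!a1 || a2 || !a3 && a3)
= (!a1 || !a1 && a2) && (!a1 || a2)
= !a1 && (!a1 || a2)
= !a1

!a1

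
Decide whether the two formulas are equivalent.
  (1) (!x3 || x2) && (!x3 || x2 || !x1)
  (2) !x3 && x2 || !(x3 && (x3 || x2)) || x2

E1: (!x3 || x2) && (!x3 || x2 || !x1)
    = !x3 || x2   [absorption]
E2: !x3 && x2 || !(x3 && (x3 || x2)) || x2
    = !x3 && x2 || !x3 || x2   [absorption]
    = !x3 || x2   [absorption]
Both reduce to !x3 || x2, so they are equivalent.

Yes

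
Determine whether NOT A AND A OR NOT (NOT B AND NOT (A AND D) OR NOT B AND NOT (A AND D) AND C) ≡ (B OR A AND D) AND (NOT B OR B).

Yes

E1: NOT A AND A OR NOT (NOT B AND NOT (A AND D) OR NOT B AND NOT (A AND D) AND C)
    = NOT (NOT B AND NOT (A AND D) OR NOT B AND NOT (A AND D) AND C)   — complement / identity
    = NOT (NOT B AND NOT (A AND D))   — absorption
    = B OR A AND D   — De Morgan
E2: (B OR A AND D) AND (NOT B OR B)
    = B OR A AND D   — complement / identity
Both reduce to B OR A AND D, so they are equivalent.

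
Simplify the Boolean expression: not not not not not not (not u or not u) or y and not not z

not not not not not not (not u or not u) or y and not not z
= not not not not not not not u or y and not not z   [idempotence]
= not not not not not u or y and not not z   [double negation]
= not not not u or y and not not z   [double negation]
= not u or y and not not z   [double negation]
= not u or y and z   [double negation]

not u or y and z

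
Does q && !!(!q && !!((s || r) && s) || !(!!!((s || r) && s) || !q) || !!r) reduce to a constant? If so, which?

no

q && !!(!q && !!((s || r) && s) || !(!!!((s || r) && s) || !q) || !!r)
= q && !!(!q && !!((s || r) && s) || !!((s || r) && s) && q || !!r)   (De Morgan)
= q && !!(!!((s || r) && s) || !!r)   (distribution)
= q && !!(!!s || !!r)   (absorption)
= q && !(!s && !r)   (De Morgan)
= q && (s || r)   (De Morgan)
This depends on q, r, s, so it is not a constant.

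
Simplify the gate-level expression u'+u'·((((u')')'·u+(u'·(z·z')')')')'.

u'

u'+u'·((((u')')'·u+(u'·(z·z')')')')'
= u'+u'·((((u')')'·u+u+z·z')')'   (De Morgan)
= u'+u'·((u'·u+u+z·z')')'   (double negation)
= u'+u'·((u+z·z')')'   (complement / identity)
= u'+u'·(u+z·z')   (double negation)
= u'+u'·u   (complement / identity)
= u'   (complement / identity)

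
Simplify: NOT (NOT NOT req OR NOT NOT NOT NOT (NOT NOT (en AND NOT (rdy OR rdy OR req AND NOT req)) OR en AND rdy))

NOT req AND NOT en

NOT (NOT NOT req OR NOT NOT NOT NOT (NOT NOT (en AND NOT (rdy OR rdy OR req AND NOT req)) OR en AND rdy))
= NOT (NOT NOT req OR NOT NOT NOT NOT (en AND NOT (rdy OR rdy OR req AND NOT req) OR en AND rdy))
= NOT (NOT NOT req OR NOT NOT NOT NOT (en AND NOT (rdy OR rdy) OR en AND rdy))
= NOT (NOT NOT req OR NOT NOT NOT NOT (en AND NOT rdy OR en AND rdy))
= NOT (NOT NOT req OR NOT NOT NOT NOT en)
= NOT (NOT NOT req OR NOT NOT en)
= NOT req AND NOT en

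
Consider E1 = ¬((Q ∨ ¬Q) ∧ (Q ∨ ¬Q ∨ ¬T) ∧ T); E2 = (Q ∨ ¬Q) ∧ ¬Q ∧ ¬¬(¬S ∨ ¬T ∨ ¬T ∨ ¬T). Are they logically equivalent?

No

E1: ¬((Q ∨ ¬Q) ∧ (Q ∨ ¬Q ∨ ¬T) ∧ T)
    = ¬((Q ∨ ¬Q) ∧ T)
    = ¬T
E2: (Q ∨ ¬Q) ∧ ¬Q ∧ ¬¬(¬S ∨ ¬T ∨ ¬T ∨ ¬T)
    = (Q ∨ ¬Q) ∧ ¬Q ∧ (¬S ∨ ¬T ∨ ¬T ∨ ¬T)
    = (Q ∨ ¬Q) ∧ ¬Q ∧ (¬S ∨ ¬T ∨ ¬T)
    = ¬Q ∧ (¬S ∨ ¬T ∨ ¬T)
    = ¬Q ∧ (¬S ∨ ¬T)
These differ: at Q=0, S=0, T=1, E1 = 0 but E2 = 1.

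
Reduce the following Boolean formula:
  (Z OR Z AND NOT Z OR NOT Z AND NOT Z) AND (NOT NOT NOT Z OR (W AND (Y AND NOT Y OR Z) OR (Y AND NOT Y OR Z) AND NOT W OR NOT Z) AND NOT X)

NOT Z OR NOT X

(Z OR Z AND NOT Z OR NOT Z AND NOT Z) AND (NOT NOT NOT Z OR (W AND (Y AND NOT Y OR Z) OR (Y AND NOT Y OR Z) AND NOT W OR NOT Z) AND NOT X)
= (Z OR Z AND NOT Z OR NOT Z AND NOT Z) AND (NOT Z OR (W AND (Y AND NOT Y OR Z) OR (Y AND NOT Y OR Z) AND NOT W OR NOT Z) AND NOT X)   [double negation]
= (Z OR NOT Z) AND (NOT Z OR (W AND (Y AND NOT Y OR Z) OR (Y AND NOT Y OR Z) AND NOT W OR NOT Z) AND NOT X)   [distribution]
= (Z OR NOT Z) AND (NOT Z OR (Y AND NOT Y OR Z OR NOT Z) AND NOT X)   [distribution]
= (Z OR NOT Z) AND (NOT Z OR (Z OR NOT Z) AND NOT X)   [complement / identity]
= (Z OR NOT Z) AND (NOT Z OR NOT X)   [complement / identity]
= NOT Z OR NOT X   [complement / identity]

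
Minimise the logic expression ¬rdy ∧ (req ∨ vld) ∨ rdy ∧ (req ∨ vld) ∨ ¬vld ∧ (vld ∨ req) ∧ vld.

req ∨ vld

¬rdy ∧ (req ∨ vld) ∨ rdy ∧ (req ∨ vld) ∨ ¬vld ∧ (vld ∨ req) ∧ vld
= ¬rdy ∧ (req ∨ vld) ∨ rdy ∧ (req ∨ vld) ∨ ¬vld ∧ vld   [absorption]
= ¬rdy ∧ (req ∨ vld) ∨ rdy ∧ (req ∨ vld)   [complement / identity]
= req ∨ vld   [distribution]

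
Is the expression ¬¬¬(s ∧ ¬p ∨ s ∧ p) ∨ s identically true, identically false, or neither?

identically true

¬¬¬(s ∧ ¬p ∨ s ∧ p) ∨ s
= ¬(s ∧ ¬p ∨ s ∧ p) ∨ s   [double negation]
= ¬s ∨ s   [distribution]
= True   [complement]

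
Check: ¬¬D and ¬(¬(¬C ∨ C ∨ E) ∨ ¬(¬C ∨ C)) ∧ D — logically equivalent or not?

Yes

E1: ¬¬D
    = D
E2: ¬(¬(¬C ∨ C ∨ E) ∨ ¬(¬C ∨ C)) ∧ D
    = (¬C ∨ C ∨ E) ∧ (¬C ∨ C) ∧ D
    = (¬C ∨ C) ∧ D
    = D
Both reduce to D, so they are equivalent.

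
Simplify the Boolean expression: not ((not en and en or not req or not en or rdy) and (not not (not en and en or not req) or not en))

req and en

not ((not en and en or not req or not en or rdy) and (not not (not en and en or not req) or not en))
= not ((not en and en or not req or not en or rdy) and (not en and en or not req or not en))
= not (not en and en or not req or not en)
= not (not req or not en)
= req and en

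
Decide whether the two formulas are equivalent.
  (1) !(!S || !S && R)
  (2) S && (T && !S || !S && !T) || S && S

Yes

E1: !(!S || !S && R)
    = !!S   [absorption]
    = S   [double negation]
E2: S && (T && !S || !S && !T) || S && S
    = S && !S || S && S   [distribution]
    = S   [distribution]
Both reduce to S, so they are equivalent.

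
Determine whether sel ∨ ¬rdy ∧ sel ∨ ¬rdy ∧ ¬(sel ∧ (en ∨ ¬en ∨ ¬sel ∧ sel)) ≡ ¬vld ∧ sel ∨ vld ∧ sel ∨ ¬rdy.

Yes

E1: sel ∨ ¬rdy ∧ sel ∨ ¬rdy ∧ ¬(sel ∧ (en ∨ ¬en ∨ ¬sel ∧ sel))
    = sel ∨ ¬rdy ∧ sel ∨ ¬rdy ∧ ¬(sel ∧ (en ∨ ¬en))   (complement / identity)
    = sel ∨ ¬rdy ∧ sel ∨ ¬rdy ∧ ¬sel   (complement / identity)
    = sel ∨ ¬rdy   (distribution)
E2: ¬vld ∧ sel ∨ vld ∧ sel ∨ ¬rdy
    = sel ∨ ¬rdy   (distribution)
Both reduce to sel ∨ ¬rdy, so they are equivalent.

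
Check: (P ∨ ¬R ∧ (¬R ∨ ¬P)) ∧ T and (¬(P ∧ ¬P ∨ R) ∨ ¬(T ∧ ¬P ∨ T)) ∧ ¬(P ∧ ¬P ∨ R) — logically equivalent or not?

No

E1: (P ∨ ¬R ∧ (¬R ∨ ¬P)) ∧ T
    = (P ∨ ¬R) ∧ T   (absorption)
E2: (¬(P ∧ ¬P ∨ R) ∨ ¬(T ∧ ¬P ∨ T)) ∧ ¬(P ∧ ¬P ∨ R)
    = (¬(P ∧ ¬P ∨ R) ∨ ¬T) ∧ ¬(P ∧ ¬P ∨ R)   (absorption)
    = ¬(P ∧ ¬P ∨ R)   (absorption)
    = ¬R   (complement / identity)
These differ: at P=1, R=0, T=0, E1 = 0 but E2 = 1.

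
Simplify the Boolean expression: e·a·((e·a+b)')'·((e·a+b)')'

e·a

e·a·((e·a+b)')'·((e·a+b)')'
= e·a·((e·a+b)')'   [idempotence]
= e·a·(e·a+b)   [double negation]
= e·a   [absorption]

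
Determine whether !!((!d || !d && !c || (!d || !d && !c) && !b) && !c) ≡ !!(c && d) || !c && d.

No

E1: !!((!d || !d && !c || (!d || !d && !c) && !b) && !c)
    = (!d || !d && !c || (!d || !d && !c) && !b) && !c
    = (!d || !d && !c) && !c
    = !d && !c
E2: !!(c && d) || !c && d
    = c && d || !c && d
    = d
These differ: at b=0, c=0, d=0, E1 = 1 but E2 = 0.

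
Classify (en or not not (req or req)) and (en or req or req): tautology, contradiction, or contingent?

(en or not not (req or req)) and (en or req or req)
= (en or req or req) and (en or req or req)   [double negation]
= en or req or req   [idempotence]
= en or req   [idempotence]
This depends on en, req, so it is not a constant.

contingent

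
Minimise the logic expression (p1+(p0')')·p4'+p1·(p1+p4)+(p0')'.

p1+p0

(p1+(p0')')·p4'+p1·(p1+p4)+(p0')'
= (p1+(p0')')·p4'+p1+(p0')'   [absorption]
= p1+(p0')'   [absorption]
= p1+p0   [double negation]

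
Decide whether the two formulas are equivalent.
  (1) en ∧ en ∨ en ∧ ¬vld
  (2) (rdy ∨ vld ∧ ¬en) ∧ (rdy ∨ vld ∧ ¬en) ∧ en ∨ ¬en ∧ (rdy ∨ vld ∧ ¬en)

E1: en ∧ en ∨ en ∧ ¬vld
    = en ∨ en ∧ ¬vld   — idempotence
    = en   — absorption
E2: (rdy ∨ vld ∧ ¬en) ∧ (rdy ∨ vld ∧ ¬en) ∧ en ∨ ¬en ∧ (rdy ∨ vld ∧ ¬en)
    = (rdy ∨ vld ∧ ¬en) ∧ en ∨ ¬en ∧ (rdy ∨ vld ∧ ¬en)   — idempotence
    = rdy ∨ vld ∧ ¬en   — distribution
These differ: at en=0, rdy=1, vld=1, E1 = 0 but E2 = 1.

No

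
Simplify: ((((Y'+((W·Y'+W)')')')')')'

Y'+W

((((Y'+((W·Y'+W)')')')')')'
= ((Y'+((W·Y'+W)')')')'   [double negation]
= ((Y'+(W')')')'   [absorption]
= Y'+(W')'   [double negation]
= Y'+W   [double negation]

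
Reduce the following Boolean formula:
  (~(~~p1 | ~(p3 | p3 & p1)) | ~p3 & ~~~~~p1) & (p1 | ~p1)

~p1

(~(~~p1 | ~(p3 | p3 & p1)) | ~p3 & ~~~~~p1) & (p1 | ~p1)
= (~(~~p1 | ~(p3 | p3 & p1)) | ~p3 & ~~~p1) & (p1 | ~p1)   (double negation)
= (~(~~p1 | ~(p3 | p3 & p1)) | ~p3 & ~p1) & (p1 | ~p1)   (double negation)
= (~p1 & (p3 | p3 & p1) | ~p3 & ~p1) & (p1 | ~p1)   (De Morgan)
= (~p1 & p3 | ~p3 & ~p1) & (p1 | ~p1)   (absorption)
= ~p1 & (p1 | ~p1)   (distribution)
= ~p1   (complement / identity)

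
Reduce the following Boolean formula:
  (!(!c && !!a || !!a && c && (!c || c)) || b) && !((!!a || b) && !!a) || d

!a || d

(!(!c && !!a || !!a && c && (!c || c)) || b) && !((!!a || b) && !!a) || d
= (!(!c && !!a || !!a && c && (!c || c)) || b) && !!!a || d   — absorption
= (!(!c && !!a || !!a && c) || b) && !!!a || d   — complement / identity
= (!!!a || b) && !!!a || d   — distribution
= !!!a || d   — absorption
= !a || d   — double negation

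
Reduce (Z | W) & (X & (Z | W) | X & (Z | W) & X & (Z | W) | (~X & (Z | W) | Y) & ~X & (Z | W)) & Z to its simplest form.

(Z | W) & (X & (Z | W) | X & (Z | W) & X & (Z | W) | (~X & (Z | W) | Y) & ~X & (Z | W)) & Z
= (Z | W) & (X & (Z | W) | X & (Z | W) & X & (Z | W) | ~X & (Z | W)) & Z   [absorption]
= (Z | W) & (X & (Z | W) | X & (Z | W) | ~X & (Z | W)) & Z   [idempotence]
= (Z | W) & (X & (Z | W) | ~X & (Z | W)) & Z   [idempotence]
= (Z | W) & (Z | W) & Z   [distribution]
= (Z | W) & Z   [absorption]
= Z   [absorption]

Z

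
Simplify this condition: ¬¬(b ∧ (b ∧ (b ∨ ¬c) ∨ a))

¬¬(b ∧ (b ∧ (b ∨ ¬c) ∨ a))
= ¬¬(b ∧ (b ∨ a))
= ¬¬b
= b

b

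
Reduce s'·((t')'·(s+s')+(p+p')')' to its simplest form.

s'·((t')'·(s+s')+(p+p')')'
= s'·((t')'+(p+p')')'
= s'·t'·(p+p')
= s'·t'

s'·t'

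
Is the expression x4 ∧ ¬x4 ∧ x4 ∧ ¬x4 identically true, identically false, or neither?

x4 ∧ ¬x4 ∧ x4 ∧ ¬x4
= x4 ∧ ¬x4   (idempotence)
= False   (complement)

identically false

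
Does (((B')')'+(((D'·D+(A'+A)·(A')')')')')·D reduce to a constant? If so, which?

(((B')')'+(((D'·D+(A'+A)·(A')')')')')·D
= (((B')')'+(((D'·D+(A')')')')')·D   [complement / identity]
= (((B')')'+(D'·D+(A')')')·D   [double negation]
= (((B')')'+((A')')')·D   [complement / identity]
= (((B')')'+A')·D   [double negation]
= (B'+A')·D   [double negation]
This depends on A, B, D, so it is not a constant.

no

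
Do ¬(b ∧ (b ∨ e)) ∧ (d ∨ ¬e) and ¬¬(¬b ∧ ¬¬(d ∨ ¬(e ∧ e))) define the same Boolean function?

E1: ¬(b ∧ (b ∨ e)) ∧ (d ∨ ¬e)
    = ¬b ∧ (d ∨ ¬e)   — absorption
E2: ¬¬(¬b ∧ ¬¬(d ∨ ¬(e ∧ e)))
    = ¬b ∧ ¬¬(d ∨ ¬(e ∧ e))   — double negation
    = ¬b ∧ (d ∨ ¬(e ∧ e))   — double negation
    = ¬b ∧ (d ∨ ¬e)   — idempotence
Both reduce to ¬b ∧ (d ∨ ¬e), so they are equivalent.

Yes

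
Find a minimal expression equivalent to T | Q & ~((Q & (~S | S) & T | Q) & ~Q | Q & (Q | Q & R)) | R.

T | Q & ~((Q & (~S | S) & T | Q) & ~Q | Q & (Q | Q & R)) | R
= T | Q & ~((Q & T | Q) & ~Q | Q & (Q | Q & R)) | R   — complement / identity
= T | Q & ~((Q & T | Q) & ~Q | Q & Q) | R   — absorption
= T | Q & ~(Q & ~Q | Q & Q) | R   — absorption
= T | Q & ~Q | R   — distribution
= T | R   — complement / identity

T | R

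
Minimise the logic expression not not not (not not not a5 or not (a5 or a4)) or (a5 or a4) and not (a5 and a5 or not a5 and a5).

a5 or a4

not not not (not not not a5 or not (a5 or a4)) or (a5 or a4) and not (a5 and a5 or not a5 and a5)
= not (not not not a5 or not (a5 or a4)) or (a5 or a4) and not (a5 and a5 or not a5 and a5)
= not (not not not a5 or not (a5 or a4)) or (a5 or a4) and not a5
= not (not a5 or not (a5 or a4)) or (a5 or a4) and not a5
= a5 and (a5 or a4) or (a5 or a4) and not a5
= a5 or a4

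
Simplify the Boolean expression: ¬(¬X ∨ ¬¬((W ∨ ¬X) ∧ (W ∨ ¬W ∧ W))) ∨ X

X

¬(¬X ∨ ¬¬((W ∨ ¬X) ∧ (W ∨ ¬W ∧ W))) ∨ X
= X ∧ ¬((W ∨ ¬X) ∧ (W ∨ ¬W ∧ W)) ∨ X
= X ∧ ¬((W ∨ ¬X) ∧ W) ∨ X
= X ∧ ¬W ∨ X
= X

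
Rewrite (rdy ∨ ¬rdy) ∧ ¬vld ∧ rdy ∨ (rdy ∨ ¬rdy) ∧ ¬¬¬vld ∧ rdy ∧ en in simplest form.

¬vld ∧ rdy

(rdy ∨ ¬rdy) ∧ ¬vld ∧ rdy ∨ (rdy ∨ ¬rdy) ∧ ¬¬¬vld ∧ rdy ∧ en
= (rdy ∨ ¬rdy) ∧ ¬vld ∧ rdy ∨ (rdy ∨ ¬rdy) ∧ ¬vld ∧ rdy ∧ en   — double negation
= (rdy ∨ ¬rdy) ∧ ¬vld ∧ rdy   — absorption
= ¬vld ∧ rdy   — complement / identity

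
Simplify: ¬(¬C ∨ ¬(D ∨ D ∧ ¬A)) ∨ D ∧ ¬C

¬(¬C ∨ ¬(D ∨ D ∧ ¬A)) ∨ D ∧ ¬C
= C ∧ (D ∨ D ∧ ¬A) ∨ D ∧ ¬C   (De Morgan)
= C ∧ D ∨ D ∧ ¬C   (absorption)
= D   (distribution)

D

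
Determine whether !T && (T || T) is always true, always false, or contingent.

!T && (T || T)
= !T && T
= false

always false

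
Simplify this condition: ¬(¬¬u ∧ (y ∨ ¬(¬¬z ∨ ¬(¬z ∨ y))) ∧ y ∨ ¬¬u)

¬u

¬(¬¬u ∧ (y ∨ ¬(¬¬z ∨ ¬(¬z ∨ y))) ∧ y ∨ ¬¬u)
= ¬(¬¬u ∧ (y ∨ ¬z ∧ (¬z ∨ y)) ∧ y ∨ ¬¬u)   [De Morgan]
= ¬(¬¬u ∧ (y ∨ ¬z) ∧ y ∨ ¬¬u)   [absorption]
= ¬(¬¬u ∧ y ∨ ¬¬u)   [absorption]
= ¬¬¬u   [absorption]
= ¬u   [double negation]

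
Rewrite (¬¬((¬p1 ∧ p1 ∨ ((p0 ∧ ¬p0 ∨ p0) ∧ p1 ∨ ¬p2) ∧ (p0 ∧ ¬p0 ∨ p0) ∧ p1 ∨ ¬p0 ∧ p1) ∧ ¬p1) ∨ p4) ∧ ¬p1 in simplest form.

p4 ∧ ¬p1

(¬¬((¬p1 ∧ p1 ∨ ((p0 ∧ ¬p0 ∨ p0) ∧ p1 ∨ ¬p2) ∧ (p0 ∧ ¬p0 ∨ p0) ∧ p1 ∨ ¬p0 ∧ p1) ∧ ¬p1) ∨ p4) ∧ ¬p1
= (¬¬((¬p1 ∧ p1 ∨ (p0 ∧ ¬p0 ∨ p0) ∧ p1 ∨ ¬p0 ∧ p1) ∧ ¬p1) ∨ p4) ∧ ¬p1   [absorption]
= (¬¬((¬p1 ∧ p1 ∨ p0 ∧ p1 ∨ ¬p0 ∧ p1) ∧ ¬p1) ∨ p4) ∧ ¬p1   [complement / identity]
= (¬¬((p0 ∧ p1 ∨ ¬p0 ∧ p1) ∧ ¬p1) ∨ p4) ∧ ¬p1   [complement / identity]
= ((p0 ∧ p1 ∨ ¬p0 ∧ p1) ∧ ¬p1 ∨ p4) ∧ ¬p1   [double negation]
= (p1 ∧ ¬p1 ∨ p4) ∧ ¬p1   [distribution]
= p4 ∧ ¬p1   [complement / identity]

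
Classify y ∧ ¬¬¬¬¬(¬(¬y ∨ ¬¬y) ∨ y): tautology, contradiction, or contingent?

y ∧ ¬¬¬¬¬(¬(¬y ∨ ¬¬y) ∨ y)
= y ∧ ¬¬¬(¬(¬y ∨ ¬¬y) ∨ y)   [double negation]
= y ∧ ¬¬¬(y ∧ ¬y ∨ y)   [De Morgan]
= y ∧ ¬(y ∧ ¬y ∨ y)   [double negation]
= y ∧ ¬y   [complement / identity]
= False   [complement]

contradiction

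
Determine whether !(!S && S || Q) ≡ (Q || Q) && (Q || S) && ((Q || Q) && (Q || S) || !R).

E1: !(!S && S || Q)
    = !Q   — complement / identity
E2: (Q || Q) && (Q || S) && ((Q || Q) && (Q || S) || !R)
    = (Q || Q) && (Q || S)   — absorption
    = Q && S || Q   — distribution
    = Q   — absorption
These differ: at Q=1, R=0, S=1, E1 = 0 but E2 = 1.

No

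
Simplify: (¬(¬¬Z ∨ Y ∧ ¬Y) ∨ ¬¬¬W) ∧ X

(¬Z ∨ ¬W) ∧ X

(¬(¬¬Z ∨ Y ∧ ¬Y) ∨ ¬¬¬W) ∧ X
= (¬¬¬Z ∨ ¬¬¬W) ∧ X   — complement / identity
= (¬Z ∨ ¬¬¬W) ∧ X   — double negation
= (¬Z ∨ ¬W) ∧ X   — double negation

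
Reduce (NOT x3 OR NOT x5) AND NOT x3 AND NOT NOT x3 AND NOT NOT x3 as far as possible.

(NOT x3 OR NOT x5) AND NOT x3 AND NOT NOT x3 AND NOT NOT x3
= NOT x3 AND NOT NOT x3 AND NOT NOT x3   [absorption]
= NOT x3 AND NOT NOT x3   [idempotence]
= NOT x3 AND x3   [double negation]
= FALSE   [complement]

FALSE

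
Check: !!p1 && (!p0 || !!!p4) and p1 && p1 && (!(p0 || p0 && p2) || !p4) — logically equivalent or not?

Yes

E1: !!p1 && (!p0 || !!!p4)
    = p1 && (!p0 || !!!p4)
    = p1 && (!p0 || !p4)
E2: p1 && p1 && (!(p0 || p0 && p2) || !p4)
    = p1 && p1 && (!p0 || !p4)
    = p1 && (!p0 || !p4)
Both reduce to p1 && (!p0 || !p4), so they are equivalent.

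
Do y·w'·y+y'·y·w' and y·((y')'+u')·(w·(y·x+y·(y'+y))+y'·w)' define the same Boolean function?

E1: y·w'·y+y'·y·w'
    = y·w'
E2: y·((y')'+u')·(w·(y·x+y·(y'+y))+y'·w)'
    = y·(y+u')·(w·(y·x+y·(y'+y))+y'·w)'
    = y·(y+u')·(w·(y·x+y)+y'·w)'
    = y·(y+u')·(w·y+y'·w)'
    = y·(y+u')·w'
    = y·w'
Both reduce to y·w', so they are equivalent.

Yes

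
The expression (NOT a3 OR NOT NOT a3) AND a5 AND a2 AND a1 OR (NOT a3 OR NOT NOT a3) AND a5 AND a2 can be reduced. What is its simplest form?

a5 AND a2

(NOT a3 OR NOT NOT a3) AND a5 AND a2 AND a1 OR (NOT a3 OR NOT NOT a3) AND a5 AND a2
= (NOT a3 OR NOT NOT a3) AND a5 AND a2   (absorption)
= (NOT a3 OR a3) AND a5 AND a2   (double negation)
= a5 AND a2   (complement / identity)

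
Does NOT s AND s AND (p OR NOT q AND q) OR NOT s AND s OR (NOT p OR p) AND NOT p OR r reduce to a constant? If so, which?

NOT s AND s AND (p OR NOT q AND q) OR NOT s AND s OR (NOT p OR p) AND NOT p OR r
= NOT s AND s AND p OR NOT s AND s OR (NOT p OR p) AND NOT p OR r
= NOT s AND s OR (NOT p OR p) AND NOT p OR r
= NOT s AND s OR NOT p OR r
= NOT p OR r
This depends on p, r, so it is not a constant.

no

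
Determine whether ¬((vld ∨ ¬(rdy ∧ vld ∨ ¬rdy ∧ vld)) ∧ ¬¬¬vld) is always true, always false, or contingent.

¬((vld ∨ ¬(rdy ∧ vld ∨ ¬rdy ∧ vld)) ∧ ¬¬¬vld)
= ¬((vld ∨ ¬vld) ∧ ¬¬¬vld)   (distribution)
= ¬¬¬¬vld   (complement / identity)
= ¬¬vld   (double negation)
= vld   (double negation)
This depends on vld, so it is not a constant.

contingent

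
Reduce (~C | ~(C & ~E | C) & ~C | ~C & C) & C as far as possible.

0

(~C | ~(C & ~E | C) & ~C | ~C & C) & C
= (~C | ~C & ~C | ~C & C) & C
= (~C | ~C) & C
= ~C & C
= 0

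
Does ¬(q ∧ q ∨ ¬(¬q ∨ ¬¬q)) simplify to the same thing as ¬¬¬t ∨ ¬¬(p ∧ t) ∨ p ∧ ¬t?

E1: ¬(q ∧ q ∨ ¬(¬q ∨ ¬¬q))
    = ¬(q ∧ q ∨ q ∧ ¬q)   [De Morgan]
    = ¬q   [distribution]
E2: ¬¬¬t ∨ ¬¬(p ∧ t) ∨ p ∧ ¬t
    = ¬¬¬t ∨ p ∧ t ∨ p ∧ ¬t   [double negation]
    = ¬t ∨ p ∧ t ∨ p ∧ ¬t   [double negation]
    = ¬t ∨ p   [distribution]
These differ: at p=0, q=0, t=1, E1 = 1 but E2 = 0.

No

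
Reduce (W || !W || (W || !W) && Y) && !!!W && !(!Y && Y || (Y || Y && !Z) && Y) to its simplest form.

(W || !W || (W || !W) && Y) && !!!W && !(!Y && Y || (Y || Y && !Z) && Y)
= (W || !W) && !!!W && !(!Y && Y || (Y || Y && !Z) && Y)   (absorption)
= (W || !W) && !!!W && !(!Y && Y || Y && Y)   (absorption)
= !!!W && !(!Y && Y || Y && Y)   (complement / identity)
= !W && !(!Y && Y || Y && Y)   (double negation)
= !W && !Y   (distribution)

!W && !Y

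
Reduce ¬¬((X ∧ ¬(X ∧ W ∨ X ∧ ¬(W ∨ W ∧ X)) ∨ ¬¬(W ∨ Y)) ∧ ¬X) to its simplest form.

(W ∨ Y) ∧ ¬X

¬¬((X ∧ ¬(X ∧ W ∨ X ∧ ¬(W ∨ W ∧ X)) ∨ ¬¬(W ∨ Y)) ∧ ¬X)
= (X ∧ ¬(X ∧ W ∨ X ∧ ¬(W ∨ W ∧ X)) ∨ ¬¬(W ∨ Y)) ∧ ¬X   (double negation)
= (X ∧ ¬(X ∧ W ∨ X ∧ ¬W) ∨ ¬¬(W ∨ Y)) ∧ ¬X   (absorption)
= (X ∧ ¬X ∨ ¬¬(W ∨ Y)) ∧ ¬X   (distribution)
= ¬¬(W ∨ Y) ∧ ¬X   (complement / identity)
= (W ∨ Y) ∧ ¬X   (double negation)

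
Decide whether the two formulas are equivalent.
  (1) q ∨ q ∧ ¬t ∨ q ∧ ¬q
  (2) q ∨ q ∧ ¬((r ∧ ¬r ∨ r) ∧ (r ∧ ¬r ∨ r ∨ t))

Yes

E1: q ∨ q ∧ ¬t ∨ q ∧ ¬q
    = q ∨ q ∧ ¬q   [absorption]
    = q   [complement / identity]
E2: q ∨ q ∧ ¬((r ∧ ¬r ∨ r) ∧ (r ∧ ¬r ∨ r ∨ t))
    = q ∨ q ∧ ¬(r ∧ ¬r ∨ r)   [absorption]
    = q ∨ q ∧ ¬r   [complement / identity]
    = q   [absorption]
Both reduce to q, so they are equivalent.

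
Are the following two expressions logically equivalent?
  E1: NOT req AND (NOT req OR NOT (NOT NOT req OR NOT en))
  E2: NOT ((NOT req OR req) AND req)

E1: NOT req AND (NOT req OR NOT (NOT NOT req OR NOT en))
    = NOT req AND (NOT req OR NOT req AND en)
    = NOT req AND NOT req
    = NOT req
E2: NOT ((NOT req OR req) AND req)
    = NOT req
Both reduce to NOT req, so they are equivalent.

Yes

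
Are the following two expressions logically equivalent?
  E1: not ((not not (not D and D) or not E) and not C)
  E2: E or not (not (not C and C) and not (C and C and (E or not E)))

Yes

E1: not ((not not (not D and D) or not E) and not C)
    = not ((not D and D or not E) and not C)
    = not (not E and not C)
    = E or C
E2: E or not (not (not C and C) and not (C and C and (E or not E)))
    = E or not (not (not C and C) and not (C and C))
    = E or not C and C or C and C
    = E or C
Both reduce to E or C, so they are equivalent.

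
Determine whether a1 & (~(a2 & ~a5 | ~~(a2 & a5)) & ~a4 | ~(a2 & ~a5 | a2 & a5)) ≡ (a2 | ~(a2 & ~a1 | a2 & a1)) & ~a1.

No

E1: a1 & (~(a2 & ~a5 | ~~(a2 & a5)) & ~a4 | ~(a2 & ~a5 | a2 & a5))
    = a1 & (~(a2 & ~a5 | a2 & a5) & ~a4 | ~(a2 & ~a5 | a2 & a5))   [double negation]
    = a1 & ~(a2 & ~a5 | a2 & a5)   [absorption]
    = a1 & ~a2   [distribution]
E2: (a2 | ~(a2 & ~a1 | a2 & a1)) & ~a1
    = (a2 | ~a2) & ~a1   [distribution]
    = ~a1   [complement / identity]
These differ: at a1=0, a2=1, a4=1, a5=0, E1 = 0 but E2 = 1.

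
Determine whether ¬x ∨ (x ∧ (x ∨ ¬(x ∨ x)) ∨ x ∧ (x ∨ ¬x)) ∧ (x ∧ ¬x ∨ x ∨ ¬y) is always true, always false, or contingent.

¬x ∨ (x ∧ (x ∨ ¬(x ∨ x)) ∨ x ∧ (x ∨ ¬x)) ∧ (x ∧ ¬x ∨ x ∨ ¬y)
= ¬x ∨ (x ∧ (x ∨ ¬x) ∨ x ∧ (x ∨ ¬x)) ∧ (x ∧ ¬x ∨ x ∨ ¬y)
= ¬x ∨ x ∧ (x ∨ ¬x) ∧ (x ∧ ¬x ∨ x ∨ ¬y)
= ¬x ∨ x ∧ (x ∨ ¬x) ∧ (x ∨ ¬y)
= ¬x ∨ x ∧ (x ∨ ¬y)
= ¬x ∨ x
= True

always true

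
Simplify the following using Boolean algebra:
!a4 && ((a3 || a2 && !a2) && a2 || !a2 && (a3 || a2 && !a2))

!a4 && a3

!a4 && ((a3 || a2 && !a2) && a2 || !a2 && (a3 || a2 && !a2))
= !a4 && (a3 || a2 && !a2)   — distribution
= !a4 && a3   — complement / identity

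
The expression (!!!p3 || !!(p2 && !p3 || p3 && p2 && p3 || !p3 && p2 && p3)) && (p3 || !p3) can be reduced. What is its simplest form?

(!!!p3 || !!(p2 && !p3 || p3 && p2 && p3 || !p3 && p2 && p3)) && (p3 || !p3)
= (!!!p3 || !!(p2 && !p3 || p2 && p3)) && (p3 || !p3)
= !!!p3 || !!(p2 && !p3 || p2 && p3)
= !p3 || !!(p2 && !p3 || p2 && p3)
= !p3 || !!p2
= !p3 || p2

!p3 || p2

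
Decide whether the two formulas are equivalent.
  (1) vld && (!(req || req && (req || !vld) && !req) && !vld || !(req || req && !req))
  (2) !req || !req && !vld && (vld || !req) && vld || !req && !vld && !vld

E1: vld && (!(req || req && (req || !vld) && !req) && !vld || !(req || req && !req))
    = vld && (!(req || req && !req) && !vld || !(req || req && !req))   — absorption
    = vld && !(req || req && !req)   — absorption
    = vld && !req   — complement / identity
E2: !req || !req && !vld && (vld || !req) && vld || !req && !vld && !vld
    = !req || !req && !vld && vld || !req && !vld && !vld   — absorption
    = !req || !req && !vld   — distribution
    = !req   — absorption
These differ: at req=0, vld=0, E1 = 0 but E2 = 1.

No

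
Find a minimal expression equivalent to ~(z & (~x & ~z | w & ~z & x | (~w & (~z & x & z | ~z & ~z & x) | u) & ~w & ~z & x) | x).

~x

~(z & (~x & ~z | w & ~z & x | (~w & (~z & x & z | ~z & ~z & x) | u) & ~w & ~z & x) | x)
= ~(z & (~x & ~z | w & ~z & x | (~w & ~z & x | u) & ~w & ~z & x) | x)   (distribution)
= ~(z & (~x & ~z | w & ~z & x | ~w & ~z & x) | x)   (absorption)
= ~(z & (~x & ~z | ~z & x) | x)   (distribution)
= ~(z & ~z | x)   (distribution)
= ~x   (complement / identity)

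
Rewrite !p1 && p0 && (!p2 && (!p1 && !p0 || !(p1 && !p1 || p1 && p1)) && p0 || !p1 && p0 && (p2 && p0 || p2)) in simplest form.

!p1 && p0

!p1 && p0 && (!p2 && (!p1 && !p0 || !(p1 && !p1 || p1 && p1)) && p0 || !p1 && p0 && (p2 && p0 || p2))
= !p1 && p0 && (!p2 && (!p1 && !p0 || !(p1 && !p1 || p1 && p1)) && p0 || !p1 && p0 && p2)
= !p1 && p0 && (!p2 && (!p1 && !p0 || !p1) && p0 || !p1 && p0 && p2)
= !p1 && p0 && (!p2 && !p1 && p0 || !p1 && p0 && p2)
= !p1 && p0 && !p1 && p0
= !p1 && p0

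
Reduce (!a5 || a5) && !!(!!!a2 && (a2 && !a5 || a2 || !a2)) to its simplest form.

(!a5 || a5) && !!(!!!a2 && (a2 && !a5 || a2 || !a2))
= !!(!!!a2 && (a2 && !a5 || a2 || !a2))   [complement / identity]
= !!(!!!a2 && (a2 || !a2))   [absorption]
= !!!!!a2   [complement / identity]
= !!!a2   [double negation]
= !a2   [double negation]

!a2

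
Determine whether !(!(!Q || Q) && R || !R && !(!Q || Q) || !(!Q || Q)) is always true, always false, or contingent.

always true

!(!(!Q || Q) && R || !R && !(!Q || Q) || !(!Q || Q))
= !(!(!Q || Q) || !(!Q || Q))   — distribution
= (!Q || Q) && (!Q || Q)   — De Morgan
= !Q || Q   — complement / identity
= true   — complement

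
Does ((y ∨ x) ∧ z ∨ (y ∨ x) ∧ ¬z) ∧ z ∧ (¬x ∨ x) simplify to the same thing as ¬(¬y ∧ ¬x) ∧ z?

Yes

E1: ((y ∨ x) ∧ z ∨ (y ∨ x) ∧ ¬z) ∧ z ∧ (¬x ∨ x)
    = (y ∨ x) ∧ z ∧ (¬x ∨ x)
    = (y ∨ x) ∧ z
E2: ¬(¬y ∧ ¬x) ∧ z
    = (y ∨ x) ∧ z
Both reduce to (y ∨ x) ∧ z, so they are equivalent.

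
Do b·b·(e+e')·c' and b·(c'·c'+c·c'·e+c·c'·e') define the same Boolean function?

E1: b·b·(e+e')·c'
    = b·b·c'   (complement / identity)
    = b·c'   (idempotence)
E2: b·(c'·c'+c·c'·e+c·c'·e')
    = b·(c'·c'+c·c')   (distribution)
    = b·c'   (distribution)
Both reduce to b·c', so they are equivalent.

Yes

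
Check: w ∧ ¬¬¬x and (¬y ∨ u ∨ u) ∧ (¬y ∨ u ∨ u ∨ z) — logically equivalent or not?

No

E1: w ∧ ¬¬¬x
    = w ∧ ¬x
E2: (¬y ∨ u ∨ u) ∧ (¬y ∨ u ∨ u ∨ z)
    = ¬y ∨ u ∨ u
    = ¬y ∨ u
These differ: at u=1, w=0, x=1, y=0, z=0, E1 = 0 but E2 = 1.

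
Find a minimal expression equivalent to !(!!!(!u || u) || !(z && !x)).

z && !x

!(!!!(!u || u) || !(z && !x))
= !(!(!u || u) || !(z && !x))   [double negation]
= (!u || u) && z && !x   [De Morgan]
= z && !x   [complement / identity]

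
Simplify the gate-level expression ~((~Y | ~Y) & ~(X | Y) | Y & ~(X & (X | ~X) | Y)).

~((~Y | ~Y) & ~(X | Y) | Y & ~(X & (X | ~X) | Y))
= ~(~Y & ~(X | Y) | Y & ~(X & (X | ~X) | Y))   (idempotence)
= ~(~Y & ~(X | Y) | Y & ~(X | Y))   (complement / identity)
= ~~(X | Y)   (distribution)
= X | Y   (double negation)

X | Y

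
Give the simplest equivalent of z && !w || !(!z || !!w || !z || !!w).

z && !w || !(!z || !!w || !z || !!w)
= z && !w || !(!z || !!w)   [idempotence]
= z && !w || z && !w   [De Morgan]
= z && !w   [idempotence]

z && !w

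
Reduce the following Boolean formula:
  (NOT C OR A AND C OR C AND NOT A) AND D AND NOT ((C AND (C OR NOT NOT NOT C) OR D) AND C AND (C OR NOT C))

D AND NOT C

(NOT C OR A AND C OR C AND NOT A) AND D AND NOT ((C AND (C OR NOT NOT NOT C) OR D) AND C AND (C OR NOT C))
= (NOT C OR C) AND D AND NOT ((C AND (C OR NOT NOT NOT C) OR D) AND C AND (C OR NOT C))
= D AND NOT ((C AND (C OR NOT NOT NOT C) OR D) AND C AND (C OR NOT C))
= D AND NOT ((C AND (C OR NOT C) OR D) AND C AND (C OR NOT C))
= D AND NOT (C AND (C OR NOT C))
= D AND NOT C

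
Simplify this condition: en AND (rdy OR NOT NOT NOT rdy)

en AND (rdy OR NOT NOT NOT rdy)
= en AND (rdy OR NOT rdy)
= en

en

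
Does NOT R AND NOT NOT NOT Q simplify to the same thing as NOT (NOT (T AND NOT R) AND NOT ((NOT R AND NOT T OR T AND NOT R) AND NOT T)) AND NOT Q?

E1: NOT R AND NOT NOT NOT Q
    = NOT R AND NOT Q   (double negation)
E2: NOT (NOT (T AND NOT R) AND NOT ((NOT R AND NOT T OR T AND NOT R) AND NOT T)) AND NOT Q
    = (T AND NOT R OR (NOT R AND NOT T OR T AND NOT R) AND NOT T) AND NOT Q   (De Morgan)
    = (T AND NOT R OR NOT R AND NOT T) AND NOT Q   (distribution)
    = NOT R AND NOT Q   (distribution)
Both reduce to NOT R AND NOT Q, so they are equivalent.

Yes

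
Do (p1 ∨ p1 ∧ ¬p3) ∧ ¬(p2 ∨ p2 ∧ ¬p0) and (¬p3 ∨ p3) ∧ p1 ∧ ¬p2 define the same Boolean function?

Yes

E1: (p1 ∨ p1 ∧ ¬p3) ∧ ¬(p2 ∨ p2 ∧ ¬p0)
    = (p1 ∨ p1 ∧ ¬p3) ∧ ¬p2   — absorption
    = p1 ∧ ¬p2   — absorption
E2: (¬p3 ∨ p3) ∧ p1 ∧ ¬p2
    = p1 ∧ ¬p2   — complement / identity
Both reduce to p1 ∧ ¬p2, so they are equivalent.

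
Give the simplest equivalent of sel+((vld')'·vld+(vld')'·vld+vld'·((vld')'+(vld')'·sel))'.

sel+vld'

sel+((vld')'·vld+(vld')'·vld+vld'·((vld')'+(vld')'·sel))'
= sel+((vld')'·vld+vld'·((vld')'+(vld')'·sel))'   [idempotence]
= sel+((vld')'·vld+vld'·(vld')')'   [absorption]
= sel+((vld')')'   [distribution]
= sel+vld'   [double negation]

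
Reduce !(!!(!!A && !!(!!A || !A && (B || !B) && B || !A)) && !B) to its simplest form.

!(!!(!!A && !!(!!A || !A && (B || !B) && B || !A)) && !B)
= !(!(!A || !(!!A || !A && (B || !B) && B || !A)) && !B)   [De Morgan]
= !(!(!A || !(!!A || !A && B || !A)) && !B)   [complement / identity]
= !(!(!A || !(!!A || !A)) && !B)   [absorption]
= !(!(!A || !A && A) && !B)   [De Morgan]
= !A || !A && A || B   [De Morgan]
= !A || B   [complement / identity]

!A || B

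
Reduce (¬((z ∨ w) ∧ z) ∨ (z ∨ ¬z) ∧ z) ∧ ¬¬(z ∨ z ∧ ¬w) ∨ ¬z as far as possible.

(¬((z ∨ w) ∧ z) ∨ (z ∨ ¬z) ∧ z) ∧ ¬¬(z ∨ z ∧ ¬w) ∨ ¬z
= (¬((z ∨ w) ∧ z) ∨ z) ∧ ¬¬(z ∨ z ∧ ¬w) ∨ ¬z   — complement / identity
= (¬((z ∨ w) ∧ z) ∨ z) ∧ ¬¬z ∨ ¬z   — absorption
= (¬((z ∨ w) ∧ z) ∨ z) ∧ z ∨ ¬z   — double negation
= (¬z ∨ z) ∧ z ∨ ¬z   — absorption
= z ∨ ¬z   — complement / identity
= True   — complement

True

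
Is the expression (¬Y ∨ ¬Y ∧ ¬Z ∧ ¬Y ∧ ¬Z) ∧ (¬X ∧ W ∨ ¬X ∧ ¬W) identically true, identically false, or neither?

neither

(¬Y ∨ ¬Y ∧ ¬Z ∧ ¬Y ∧ ¬Z) ∧ (¬X ∧ W ∨ ¬X ∧ ¬W)
= (¬Y ∨ ¬Y ∧ ¬Z ∧ ¬Y ∧ ¬Z) ∧ ¬X   (distribution)
= (¬Y ∨ ¬Y ∧ ¬Z) ∧ ¬X   (idempotence)
= ¬Y ∧ ¬X   (absorption)
This depends on X, Y, so it is not a constant.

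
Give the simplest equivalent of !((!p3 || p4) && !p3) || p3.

!((!p3 || p4) && !p3) || p3
= !!p3 || p3   [absorption]
= p3 || p3   [double negation]
= p3   [idempotence]

p3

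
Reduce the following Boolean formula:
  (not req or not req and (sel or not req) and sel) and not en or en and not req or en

(not req or not req and (sel or not req) and sel) and not en or en and not req or en
= (not req or not req and sel) and not en or en and not req or en
= not req and not en or en and not req or en
= not req or en

not req or en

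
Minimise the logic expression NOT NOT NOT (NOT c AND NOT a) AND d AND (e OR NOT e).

(c OR a) AND d

NOT NOT NOT (NOT c AND NOT a) AND d AND (e OR NOT e)
= NOT NOT (c OR a) AND d AND (e OR NOT e)
= NOT NOT (c OR a) AND d
= (c OR a) AND d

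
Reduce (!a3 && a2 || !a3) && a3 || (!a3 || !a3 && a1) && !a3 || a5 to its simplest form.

(!a3 && a2 || !a3) && a3 || (!a3 || !a3 && a1) && !a3 || a5
= (!a3 && a2 || !a3) && a3 || !a3 && !a3 || a5   — absorption
= !a3 && a3 || !a3 && !a3 || a5   — absorption
= !a3 || a5   — distribution

!a3 || a5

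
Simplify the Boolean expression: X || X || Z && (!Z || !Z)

X

X || X || Z && (!Z || !Z)
= X || X || Z && !Z   [idempotence]
= X || X   [complement / identity]
= X   [idempotence]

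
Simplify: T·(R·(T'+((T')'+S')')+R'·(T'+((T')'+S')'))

0

T·(R·(T'+((T')'+S')')+R'·(T'+((T')'+S')'))
= T·(T'+((T')'+S')')   — distribution
= T·(T'+T'·S)   — De Morgan
= T·T'   — absorption
= 0   — complement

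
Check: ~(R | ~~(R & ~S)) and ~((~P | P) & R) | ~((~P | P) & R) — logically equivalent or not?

E1: ~(R | ~~(R & ~S))
    = ~(R | R & ~S)   (double negation)
    = ~R   (absorption)
E2: ~((~P | P) & R) | ~((~P | P) & R)
    = ~((~P | P) & R)   (idempotence)
    = ~R   (complement / identity)
Both reduce to ~R, so they are equivalent.

Yes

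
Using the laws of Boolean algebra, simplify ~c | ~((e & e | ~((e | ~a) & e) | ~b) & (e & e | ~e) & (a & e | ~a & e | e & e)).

~c | ~e

~c | ~((e & e | ~((e | ~a) & e) | ~b) & (e & e | ~e) & (a & e | ~a & e | e & e))
= ~c | ~((e & e | ~e | ~b) & (e & e | ~e) & (a & e | ~a & e | e & e))   — absorption
= ~c | ~((e & e | ~e | ~b) & (e & e | ~e) & (e | e & e))   — distribution
= ~c | ~((e & e | ~e) & (e | e & e))   — absorption
= ~c | ~(~e & e | e & e)   — distribution
= ~c | ~e   — distribution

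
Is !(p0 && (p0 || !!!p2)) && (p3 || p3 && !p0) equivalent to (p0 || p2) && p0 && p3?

No

E1: !(p0 && (p0 || !!!p2)) && (p3 || p3 && !p0)
    = !(p0 && (p0 || !p2)) && (p3 || p3 && !p0)   (double negation)
    = !(p0 && (p0 || !p2)) && p3   (absorption)
    = !p0 && p3   (absorption)
E2: (p0 || p2) && p0 && p3
    = p0 && p3   (absorption)
These differ: at p0=0, p2=1, p3=1, E1 = 1 but E2 = 0.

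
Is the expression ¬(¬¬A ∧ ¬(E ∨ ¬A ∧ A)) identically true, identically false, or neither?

¬(¬¬A ∧ ¬(E ∨ ¬A ∧ A))
= ¬(¬¬A ∧ ¬E)   (complement / identity)
= ¬A ∨ E   (De Morgan)
This depends on A, E, so it is not a constant.

neither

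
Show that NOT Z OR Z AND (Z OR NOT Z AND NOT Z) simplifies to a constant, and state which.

TRUE

NOT Z OR Z AND (Z OR NOT Z AND NOT Z)
= NOT Z OR Z AND (Z OR NOT Z)
= NOT Z OR Z
= TRUE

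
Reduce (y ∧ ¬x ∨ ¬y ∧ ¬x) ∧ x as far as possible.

False

(y ∧ ¬x ∨ ¬y ∧ ¬x) ∧ x
= ¬x ∧ x   (distribution)
= False   (complement)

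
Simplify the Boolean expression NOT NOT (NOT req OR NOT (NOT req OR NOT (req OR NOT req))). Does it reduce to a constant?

TRUE

NOT NOT (NOT req OR NOT (NOT req OR NOT (req OR NOT req)))
= NOT NOT (NOT req OR req AND (req OR NOT req))   — De Morgan
= NOT req OR req AND (req OR NOT req)   — double negation
= NOT req OR req   — complement / identity
= TRUE   — complement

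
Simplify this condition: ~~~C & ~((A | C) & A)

~~~C & ~((A | C) & A)
= ~C & ~((A | C) & A)   — double negation
= ~C & ~A   — absorption

~C & ~A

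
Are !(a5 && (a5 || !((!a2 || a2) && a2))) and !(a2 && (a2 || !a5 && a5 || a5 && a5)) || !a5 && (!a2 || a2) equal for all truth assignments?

E1: !(a5 && (a5 || !((!a2 || a2) && a2)))
    = !(a5 && (a5 || !a2))
    = !a5
E2: !(a2 && (a2 || !a5 && a5 || a5 && a5)) || !a5 && (!a2 || a2)
    = !(a2 && (a2 || !a5 && a5 || a5 && a5)) || !a5
    = !(a2 && (a2 || a5)) || !a5
    = !a2 || !a5
These differ: at a2=0, a5=1, E1 = 0 but E2 = 1.

No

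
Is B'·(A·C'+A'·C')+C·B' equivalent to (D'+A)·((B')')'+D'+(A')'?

E1: B'·(A·C'+A'·C')+C·B'
    = B'·C'+C·B'
    = B'
E2: (D'+A)·((B')')'+D'+(A')'
    = (D'+A)·((B')')'+D'+A
    = (D'+A)·B'+D'+A
    = D'+A
These differ: at A=1, B=1, C=1, D=0, E1 = 0 but E2 = 1.

No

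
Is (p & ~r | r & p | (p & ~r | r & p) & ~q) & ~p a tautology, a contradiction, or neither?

(p & ~r | r & p | (p & ~r | r & p) & ~q) & ~p
= (p & ~r | r & p) & ~p
= p & ~p
= 0

contradiction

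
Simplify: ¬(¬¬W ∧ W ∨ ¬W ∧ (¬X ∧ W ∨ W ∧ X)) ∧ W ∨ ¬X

¬X

¬(¬¬W ∧ W ∨ ¬W ∧ (¬X ∧ W ∨ W ∧ X)) ∧ W ∨ ¬X
= ¬(W ∧ W ∨ ¬W ∧ (¬X ∧ W ∨ W ∧ X)) ∧ W ∨ ¬X   — double negation
= ¬(W ∧ W ∨ ¬W ∧ W) ∧ W ∨ ¬X   — distribution
= ¬W ∧ W ∨ ¬X   — distribution
= ¬X   — complement / identity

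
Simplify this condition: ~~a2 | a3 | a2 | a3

~~a2 | a3 | a2 | a3
= a2 | a3 | a2 | a3
= a2 | a3

a2 | a3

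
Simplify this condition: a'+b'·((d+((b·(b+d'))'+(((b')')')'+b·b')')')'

a'+b'·((d+((b·(b+d'))'+(((b')')')'+b·b')')')'
= a'+b'·((d+(b'+(((b')')')'+b·b')')')'   [absorption]
= a'+b'·(d+(b'+(((b')')')'+b·b')')   [double negation]
= a'+b'·(d+(b'+(b')'+b·b')')   [double negation]
= a'+b'·(d+(b'+(b')')')   [complement / identity]
= a'+b'·(d+b·b')   [De Morgan]
= a'+b'·d   [complement / identity]

a'+b'·d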